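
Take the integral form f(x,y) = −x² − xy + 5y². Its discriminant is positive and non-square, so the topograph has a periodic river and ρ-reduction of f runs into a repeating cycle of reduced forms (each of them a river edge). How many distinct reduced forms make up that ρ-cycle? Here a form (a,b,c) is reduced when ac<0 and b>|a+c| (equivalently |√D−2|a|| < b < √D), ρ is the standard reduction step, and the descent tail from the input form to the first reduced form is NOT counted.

D = 21, ⌊√D⌋ = 4
descent: ρ → (5,1,-1)
descent: ρ → (-1,3,3)  [lands on river]
river: ρ → (3,3,-1)
ρ-cycle length = 2 (tail of 2 descent steps not counted)

2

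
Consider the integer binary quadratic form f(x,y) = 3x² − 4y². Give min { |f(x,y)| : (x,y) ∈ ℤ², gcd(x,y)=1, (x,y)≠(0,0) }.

descent: ρ → (-4,0,3)
descent: ρ → (3,6,-1)  [lands on river]
river: ρ → (-1,6,3)
closes: descent 2, river 2
min |a| on river = 1

1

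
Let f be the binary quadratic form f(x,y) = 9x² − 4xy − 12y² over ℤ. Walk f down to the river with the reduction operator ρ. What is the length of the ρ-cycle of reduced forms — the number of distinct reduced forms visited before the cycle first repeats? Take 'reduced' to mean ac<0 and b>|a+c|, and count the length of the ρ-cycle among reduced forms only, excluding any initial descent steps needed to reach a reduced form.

D = 448, ⌊√D⌋ = 21
descent: ρ → (-12,4,9)  [lands on river]
river: ρ → (9,14,-7)
river: ρ → (-7,14,9)
river: ρ → (9,4,-12)
river: ρ → (-12,20,1)
river: ρ → (1,20,-12)
ρ-cycle length = 6 (tail of 1 descent step not counted)

6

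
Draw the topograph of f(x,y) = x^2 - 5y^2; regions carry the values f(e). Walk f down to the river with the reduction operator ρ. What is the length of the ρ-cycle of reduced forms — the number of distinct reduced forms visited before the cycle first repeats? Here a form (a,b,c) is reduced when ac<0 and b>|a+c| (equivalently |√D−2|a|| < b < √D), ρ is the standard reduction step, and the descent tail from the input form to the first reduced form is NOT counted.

D = 20, ⌊√D⌋ = 4
descent: ρ → (-5,0,1)
descent: ρ → (1,4,-1)  [lands on river]
river: ρ → (-1,4,1)
ρ-cycle length = 2 (tail of 2 descent steps not counted)

2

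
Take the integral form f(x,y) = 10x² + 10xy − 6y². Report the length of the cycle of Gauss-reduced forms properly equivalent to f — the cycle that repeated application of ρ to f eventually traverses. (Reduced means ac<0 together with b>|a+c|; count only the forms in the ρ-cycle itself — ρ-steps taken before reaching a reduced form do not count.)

D = 340, ⌊√D⌋ = 18
river: ρ → (-6,14,6)
river: ρ → (6,10,-10)
river: ρ → (-10,10,6)
river: ρ → (6,14,-6)
river: ρ → (-6,10,10)
river: ρ → (10,10,-6)
ρ-cycle length = 6 (tail of 0 descent steps not counted)

6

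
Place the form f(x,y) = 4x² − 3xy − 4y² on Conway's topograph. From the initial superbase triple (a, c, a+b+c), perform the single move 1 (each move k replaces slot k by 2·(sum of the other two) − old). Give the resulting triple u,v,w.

start (4,-4,-3) = (f(1,0),f(0,1),f(1,1))
replace slot 1: 2·((-4)+(-3)) − 4 = -18 → (-18,-4,-3)

-18,-4,-3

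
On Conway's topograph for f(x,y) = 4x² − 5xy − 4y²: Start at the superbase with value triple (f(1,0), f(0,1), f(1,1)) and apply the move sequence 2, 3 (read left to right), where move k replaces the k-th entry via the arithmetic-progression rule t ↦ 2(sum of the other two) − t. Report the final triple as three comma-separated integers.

start (4,-4,-5) = (f(1,0),f(0,1),f(1,1))
replace slot 2: 2·(4+(-5)) − (-4) = 2 → (4,2,-5)
replace slot 3: 2·(4+2) − (-5) = 17 → (4,2,17)

4,2,17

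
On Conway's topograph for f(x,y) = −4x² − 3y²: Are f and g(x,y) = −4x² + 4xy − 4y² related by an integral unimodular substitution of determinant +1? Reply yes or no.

D₁ = -48, D₂ = -48
f is negative-definite; reduce −f:
−f: flip: (4,0,3)→(3,0,4)
−f: reduced (well bottom): (3,0,4) with a≤c, −a<b≤a
flip sign back: reduced form of f is (-3,0,-4)
g is negative-definite; reduce −g:
−g: translate: b→4 (≡-4 mod 8), so (4,-4,4)→(4,4,4)
−g: reduced (well bottom): (4,4,4) with a≤c, −a<b≤a
flip sign back: reduced form of g is (-4,-4,-4)
reduced forms (-3, 0, -4) vs (-4, -4, -4) ⇒ inequivalent

no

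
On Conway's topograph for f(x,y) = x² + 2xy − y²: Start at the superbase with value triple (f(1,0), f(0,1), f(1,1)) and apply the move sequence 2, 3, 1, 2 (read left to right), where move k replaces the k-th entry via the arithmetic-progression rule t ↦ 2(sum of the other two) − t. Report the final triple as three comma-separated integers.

start (1,-1,2) = (f(1,0),f(0,1),f(1,1))
replace slot 2: 2·(1+2) − (-1) = 7 → (1,7,2)
replace slot 3: 2·(1+7) − 2 = 14 → (1,7,14)
replace slot 1: 2·(7+14) − 1 = 41 → (41,7,14)
replace slot 2: 2·(41+14) − 7 = 103 → (41,103,14)

41,103,14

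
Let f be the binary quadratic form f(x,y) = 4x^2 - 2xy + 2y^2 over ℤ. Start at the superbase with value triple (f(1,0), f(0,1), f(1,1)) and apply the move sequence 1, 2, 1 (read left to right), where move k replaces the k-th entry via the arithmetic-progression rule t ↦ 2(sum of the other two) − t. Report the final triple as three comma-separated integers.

start (4,2,4) = (f(1,0),f(0,1),f(1,1))
replace slot 1: 2·(2+4) − 4 = 8 → (8,2,4)
replace slot 2: 2·(8+4) − 2 = 22 → (8,22,4)
replace slot 1: 2·(22+4) − 8 = 44 → (44,22,4)

44,22,4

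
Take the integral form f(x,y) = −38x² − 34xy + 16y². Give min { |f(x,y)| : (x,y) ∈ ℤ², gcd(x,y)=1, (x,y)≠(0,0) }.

descent: ρ → (16,34,-38)  [lands on river]
river: ρ → (-38,42,12)
river: ρ → (12,54,-14)
river: ρ → (-14,58,4)
river: ρ → (4,54,-42)
river: ρ → (-42,30,16)
closes: descent 1, river 6
min |a| on river = 4

4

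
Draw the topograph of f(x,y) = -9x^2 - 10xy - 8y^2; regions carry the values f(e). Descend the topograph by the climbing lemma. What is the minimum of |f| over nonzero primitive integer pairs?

translate: b→-8 (≡10 mod 18), so (9,10,8)→(9,-8,7)
flip: (9,-8,7)→(7,8,9)
translate: b→-6 (≡8 mod 14), so (7,8,9)→(7,-6,8)
reduced (well bottom): (7,-6,8) with a≤c, −a<b≤a
well minimum |f| = |-7| = 7 (negative-definite)

7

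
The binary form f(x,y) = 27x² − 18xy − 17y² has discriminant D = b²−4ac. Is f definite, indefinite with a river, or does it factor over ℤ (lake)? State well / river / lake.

D = b²−4ac = (-18)² − 4·27·(-17) = 2160
D > 0 non-square ⇒ indefinite ⇒ periodic river

river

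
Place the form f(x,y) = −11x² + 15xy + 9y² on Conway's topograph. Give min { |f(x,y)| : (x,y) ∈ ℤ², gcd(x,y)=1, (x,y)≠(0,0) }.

river: ρ → (9,21,-5)
river: ρ → (-5,19,13)
river: ρ → (13,7,-11)
river: ρ → (-11,15,9)
closes: descent 0, river 4
min |a| on river = 5

5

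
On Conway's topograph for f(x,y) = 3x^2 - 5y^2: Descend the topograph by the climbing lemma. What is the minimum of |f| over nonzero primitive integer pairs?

descent: ρ → (-5,0,3)
descent: ρ → (3,6,-2)  [lands on river]
river: ρ → (-2,6,3)
closes: descent 2, river 2
min |a| on river = 2

2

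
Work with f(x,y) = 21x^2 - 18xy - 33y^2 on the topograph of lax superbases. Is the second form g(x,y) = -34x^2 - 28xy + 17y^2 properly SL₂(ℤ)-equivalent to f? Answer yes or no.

D₁ = 3096, D₂ = 3096
river cycle of f (length 10): (-33, 18, 21), (21, 24, -30), (-30, 36, 15), (15, 54, -3), (-3, 54, 15), (15, 36, -30), (-30, 24, 21), (21, 18, -33), (-33, 48, 6), (6, 48, -33)
river cycle of g (length 10): (17, 28, -34), (-34, 40, 11), (11, 48, -18), (-18, 24, 35), (35, 46, -7), (-7, 52, 14), (14, 32, -37), (-37, 42, 9), (9, 48, -22), (-22, 40, 17)
cycles differ ⇒ inequivalent

no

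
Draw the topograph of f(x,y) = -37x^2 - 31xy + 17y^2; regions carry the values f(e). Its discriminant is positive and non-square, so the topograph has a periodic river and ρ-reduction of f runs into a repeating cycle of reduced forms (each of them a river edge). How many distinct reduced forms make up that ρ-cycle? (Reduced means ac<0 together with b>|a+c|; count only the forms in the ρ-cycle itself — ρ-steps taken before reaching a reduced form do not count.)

D = 3477, ⌊√D⌋ = 58
descent: ρ → (17,31,-37)  [lands on river]
river: ρ → (-37,43,11)
river: ρ → (11,45,-33)
river: ρ → (-33,21,23)
river: ρ → (23,25,-31)
river: ρ → (-31,37,17)
ρ-cycle length = 6 (tail of 1 descent step not counted)

6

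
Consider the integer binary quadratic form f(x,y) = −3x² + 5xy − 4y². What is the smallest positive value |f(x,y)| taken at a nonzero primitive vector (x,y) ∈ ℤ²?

translate: b→1 (≡-5 mod 6), so (3,-5,4)→(3,1,2)
flip: (3,1,2)→(2,-1,3)
reduced (well bottom): (2,-1,3) with a≤c, −a<b≤a
well minimum |f| = |-2| = 2 (negative-definite)

2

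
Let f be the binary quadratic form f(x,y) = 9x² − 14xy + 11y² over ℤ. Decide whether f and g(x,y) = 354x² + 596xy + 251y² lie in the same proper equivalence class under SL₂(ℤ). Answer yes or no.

D₁ = -200, D₂ = -200
f: translate: b→4 (≡-14 mod 18), so (9,-14,11)→(9,4,6)
f: flip: (9,4,6)→(6,-4,9)
f: reduced (well bottom): (6,-4,9) with a≤c, −a<b≤a
g: translate: b→-112 (≡596 mod 708), so (354,596,251)→(354,-112,9)
g: flip: (354,-112,9)→(9,112,354)
g: translate: b→4 (≡112 mod 18), so (9,112,354)→(9,4,6)
g: flip: (9,4,6)→(6,-4,9)
g: reduced (well bottom): (6,-4,9) with a≤c, −a<b≤a
reduced forms (6, -4, 9) vs (6, -4, 9) ⇒ equivalent

yes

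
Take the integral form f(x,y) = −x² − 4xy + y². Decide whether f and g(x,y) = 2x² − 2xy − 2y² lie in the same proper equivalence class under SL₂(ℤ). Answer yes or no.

D₁ = 20, D₂ = 20
river cycle of f (length 2): (1, 4, -1), (-1, 4, 1)
river cycle of g (length 2): (-2, 2, 2), (2, 2, -2)
cycles differ ⇒ inequivalent

no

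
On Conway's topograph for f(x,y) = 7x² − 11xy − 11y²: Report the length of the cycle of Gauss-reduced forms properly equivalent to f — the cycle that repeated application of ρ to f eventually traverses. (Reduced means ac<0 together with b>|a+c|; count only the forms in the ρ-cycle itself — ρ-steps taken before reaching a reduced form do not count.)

D = 429, ⌊√D⌋ = 20
descent: ρ → (-11,11,7)  [lands on river]
river: ρ → (7,17,-5)
river: ρ → (-5,13,13)
river: ρ → (13,13,-5)
river: ρ → (-5,17,7)
river: ρ → (7,11,-11)
ρ-cycle length = 6 (tail of 1 descent step not counted)

6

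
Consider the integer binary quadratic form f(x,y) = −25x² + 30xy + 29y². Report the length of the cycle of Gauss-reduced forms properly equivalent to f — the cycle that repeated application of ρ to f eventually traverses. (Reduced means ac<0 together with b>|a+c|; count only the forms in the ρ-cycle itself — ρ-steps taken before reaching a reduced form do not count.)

D = 3800, ⌊√D⌋ = 61
river: ρ → (29,28,-26)
river: ρ → (-26,24,31)
river: ρ → (31,38,-19)
river: ρ → (-19,38,31)
river: ρ → (31,24,-26)
river: ρ → (-26,28,29)
river: ρ → (29,30,-25)
river: ρ → (-25,20,34)
river: ρ → (34,48,-11)
river: ρ → (-11,40,50)
river: ρ → (50,60,-1)
river: ρ → (-1,60,50)
river: ρ → (50,40,-11)
river: ρ → (-11,48,34)
river: ρ → (34,20,-25)
river: ρ → (-25,30,29)
ρ-cycle length = 16 (tail of 0 descent steps not counted)

16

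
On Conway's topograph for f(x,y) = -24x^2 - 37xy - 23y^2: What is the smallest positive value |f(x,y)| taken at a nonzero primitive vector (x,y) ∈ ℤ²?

translate: b→-11 (≡37 mod 48), so (24,37,23)→(24,-11,10)
flip: (24,-11,10)→(10,11,24)
translate: b→-9 (≡11 mod 20), so (10,11,24)→(10,-9,23)
reduced (well bottom): (10,-9,23) with a≤c, −a<b≤a
well minimum |f| = |-10| = 10 (negative-definite)

10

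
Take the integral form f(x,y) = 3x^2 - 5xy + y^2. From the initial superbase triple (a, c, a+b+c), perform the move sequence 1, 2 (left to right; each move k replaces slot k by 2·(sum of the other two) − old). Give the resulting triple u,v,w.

start (3,1,-1) = (f(1,0),f(0,1),f(1,1))
replace slot 1: 2·(1+(-1)) − 3 = -3 → (-3,1,-1)
replace slot 2: 2·((-3)+(-1)) − 1 = -9 → (-3,-9,-1)

-3,-9,-1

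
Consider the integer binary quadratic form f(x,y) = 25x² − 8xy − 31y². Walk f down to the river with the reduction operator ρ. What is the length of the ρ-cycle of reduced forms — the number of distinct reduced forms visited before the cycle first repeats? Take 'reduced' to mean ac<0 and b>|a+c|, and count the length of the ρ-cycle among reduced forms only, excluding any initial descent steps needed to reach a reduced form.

D = 3164, ⌊√D⌋ = 56
descent: ρ → (-31,8,25)  [lands on river]
river: ρ → (25,42,-14)
river: ρ → (-14,42,25)
river: ρ → (25,8,-31)
river: ρ → (-31,54,2)
river: ρ → (2,54,-31)
ρ-cycle length = 6 (tail of 1 descent step not counted)

6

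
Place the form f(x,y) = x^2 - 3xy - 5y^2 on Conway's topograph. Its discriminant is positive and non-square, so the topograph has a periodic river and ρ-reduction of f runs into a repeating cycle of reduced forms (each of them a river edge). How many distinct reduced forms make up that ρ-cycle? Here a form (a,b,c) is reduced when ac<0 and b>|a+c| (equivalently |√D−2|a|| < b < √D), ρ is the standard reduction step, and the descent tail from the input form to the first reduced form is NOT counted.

D = 29, ⌊√D⌋ = 5
descent: ρ → (-5,3,1)
descent: ρ → (1,5,-1)  [lands on river]
river: ρ → (-1,5,1)
ρ-cycle length = 2 (tail of 2 descent steps not counted)

2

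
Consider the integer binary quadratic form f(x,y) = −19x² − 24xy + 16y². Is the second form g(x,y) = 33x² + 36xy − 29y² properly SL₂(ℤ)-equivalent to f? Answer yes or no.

D₁ = 1792, D₂ = 5124
discriminants differ ⇒ not SL₂(ℤ)-equivalent

no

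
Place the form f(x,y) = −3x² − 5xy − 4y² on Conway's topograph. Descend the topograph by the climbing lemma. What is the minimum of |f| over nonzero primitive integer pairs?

translate: b→-1 (≡5 mod 6), so (3,5,4)→(3,-1,2)
flip: (3,-1,2)→(2,1,3)
reduced (well bottom): (2,1,3) with a≤c, −a<b≤a
well minimum |f| = |-2| = 2 (negative-definite)

2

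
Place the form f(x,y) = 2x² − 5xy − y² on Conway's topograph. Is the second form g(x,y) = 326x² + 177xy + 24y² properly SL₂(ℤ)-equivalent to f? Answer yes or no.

D₁ = 33, D₂ = 33
river cycle of f (length 4): (-1, 5, 2), (2, 3, -3), (-3, 3, 2), (2, 5, -1)
river cycle of g (length 4): (2, 5, -1), (-1, 5, 2), (2, 3, -3), (-3, 3, 2)
cycles coincide ⇒ equivalent

yes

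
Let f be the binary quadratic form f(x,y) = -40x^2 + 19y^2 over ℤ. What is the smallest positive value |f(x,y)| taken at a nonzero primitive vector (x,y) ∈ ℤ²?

descent: ρ → (19,38,-21)  [lands on river]
river: ρ → (-21,46,11)
river: ρ → (11,42,-29)
river: ρ → (-29,16,24)
river: ρ → (24,32,-21)
river: ρ → (-21,52,4)
river: ρ → (4,52,-21)
river: ρ → (-21,32,24)
river: ρ → (24,16,-29)
river: ρ → (-29,42,11)
river: ρ → (11,46,-21)
river: ρ → (-21,38,19)
closes: descent 1, river 12
min |a| on river = 4

4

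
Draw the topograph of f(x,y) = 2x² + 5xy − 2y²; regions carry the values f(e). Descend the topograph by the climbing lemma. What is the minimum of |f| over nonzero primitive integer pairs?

river: ρ → (-2,3,4)
river: ρ → (4,5,-1)
river: ρ → (-1,5,4)
river: ρ → (4,3,-2)
river: ρ → (-2,5,2)
river: ρ → (2,3,-4)
river: ρ → (-4,5,1)
river: ρ → (1,5,-4)
river: ρ → (-4,3,2)
river: ρ → (2,5,-2)
closes: descent 0, river 10
min |a| on river = 1

1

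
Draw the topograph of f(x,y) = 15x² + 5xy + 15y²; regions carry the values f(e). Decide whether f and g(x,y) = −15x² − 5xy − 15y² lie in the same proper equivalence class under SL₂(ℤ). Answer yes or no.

D₁ = -875, D₂ = -875
f: reduced (well bottom): (15,5,15) with a≤c, −a<b≤a
g is negative-definite; reduce −g:
−g: reduced (well bottom): (15,5,15) with a≤c, −a<b≤a
flip sign back: reduced form of g is (-15,-5,-15)
reduced forms (15, 5, 15) vs (-15, -5, -15) ⇒ inequivalent

no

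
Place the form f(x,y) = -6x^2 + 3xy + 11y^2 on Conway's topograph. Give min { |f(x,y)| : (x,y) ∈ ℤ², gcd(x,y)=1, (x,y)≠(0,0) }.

descent: ρ → (11,-3,-6)
descent: ρ → (-6,15,2)  [lands on river]
river: ρ → (2,13,-13)
river: ρ → (-13,13,2)
river: ρ → (2,15,-6)
river: ρ → (-6,9,8)
river: ρ → (8,7,-7)
river: ρ → (-7,7,8)
river: ρ → (8,9,-6)
closes: descent 2, river 8
min |a| on river = 2

2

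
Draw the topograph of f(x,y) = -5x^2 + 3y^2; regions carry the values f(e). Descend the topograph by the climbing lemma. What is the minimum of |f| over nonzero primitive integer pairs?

descent: ρ → (3,6,-2)  [lands on river]
river: ρ → (-2,6,3)
closes: descent 1, river 2
min |a| on river = 2

2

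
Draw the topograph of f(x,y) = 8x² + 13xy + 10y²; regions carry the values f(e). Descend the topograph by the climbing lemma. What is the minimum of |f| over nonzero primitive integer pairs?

translate: b→-3 (≡13 mod 16), so (8,13,10)→(8,-3,5)
flip: (8,-3,5)→(5,3,8)
reduced (well bottom): (5,3,8) with a≤c, −a<b≤a
well minimum = a = 5

5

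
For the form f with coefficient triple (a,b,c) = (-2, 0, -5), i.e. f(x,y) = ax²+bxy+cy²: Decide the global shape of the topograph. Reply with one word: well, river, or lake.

D = b²−4ac = 0² − 4·(-2)·(-5) = -40
D < 0 ⇒ definite ⇒ every region one sign ⇒ single well

well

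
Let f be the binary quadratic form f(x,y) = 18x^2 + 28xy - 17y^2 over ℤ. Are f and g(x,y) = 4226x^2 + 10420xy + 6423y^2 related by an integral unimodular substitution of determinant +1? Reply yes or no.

D₁ = 2008, D₂ = 2008
river cycle of f (length 14): (-17, 40, 6), (6, 44, -3), (-3, 40, 34), (34, 28, -9), (-9, 44, 2), (2, 44, -9), (-9, 28, 34), (34, 40, -3), (-3, 44, 6), (6, 40, -17), … (4 more)
river cycle of g (length 14): (18, 28, -17), (-17, 40, 6), (6, 44, -3), (-3, 40, 34), (34, 28, -9), (-9, 44, 2), (2, 44, -9), (-9, 28, 34), (34, 40, -3), (-3, 44, 6), … (4 more)
cycles coincide ⇒ equivalent

yes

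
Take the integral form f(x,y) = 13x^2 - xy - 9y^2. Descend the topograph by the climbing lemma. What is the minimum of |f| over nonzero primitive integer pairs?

descent: ρ → (-9,19,3)  [lands on river]
river: ρ → (3,17,-15)
river: ρ → (-15,13,5)
river: ρ → (5,17,-9)
closes: descent 1, river 4
min |a| on river = 3

3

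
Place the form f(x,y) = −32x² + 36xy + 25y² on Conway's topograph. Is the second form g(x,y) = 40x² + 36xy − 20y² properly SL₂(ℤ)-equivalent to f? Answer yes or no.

D₁ = 4496, D₂ = 4496
river cycle of f (length 26): (25, 64, -4), (-4, 64, 25), (25, 36, -32), (-32, 28, 29), (29, 30, -31), (-31, 32, 28), (28, 24, -35), (-35, 46, 17), (17, 56, -20), (-20, 64, 5), … (16 more)
river cycle of g (length 30): (-20, 44, 32), (32, 20, -32), (-32, 44, 20), (20, 36, -40), (-40, 44, 16), (16, 52, -28), (-28, 60, 8), (8, 52, -56), (-56, 60, 4), (4, 60, -56), … (20 more)
cycles differ ⇒ inequivalent

no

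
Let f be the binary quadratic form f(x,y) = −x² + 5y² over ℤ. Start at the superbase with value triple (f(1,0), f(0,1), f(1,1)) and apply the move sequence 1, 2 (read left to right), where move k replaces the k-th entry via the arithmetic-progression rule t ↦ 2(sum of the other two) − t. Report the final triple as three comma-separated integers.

start (-1,5,4) = (f(1,0),f(0,1),f(1,1))
replace slot 1: 2·(5+4) − (-1) = 19 → (19,5,4)
replace slot 2: 2·(19+4) − 5 = 41 → (19,41,4)

19,41,4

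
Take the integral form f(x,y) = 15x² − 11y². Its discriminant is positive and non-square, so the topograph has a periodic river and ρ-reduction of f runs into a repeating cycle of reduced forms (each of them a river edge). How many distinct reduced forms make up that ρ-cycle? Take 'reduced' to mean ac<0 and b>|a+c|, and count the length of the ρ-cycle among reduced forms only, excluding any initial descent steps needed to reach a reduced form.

D = 660, ⌊√D⌋ = 25
descent: ρ → (-11,22,4)  [lands on river]
river: ρ → (4,18,-21)
river: ρ → (-21,24,1)
river: ρ → (1,24,-21)
river: ρ → (-21,18,4)
river: ρ → (4,22,-11)
ρ-cycle length = 6 (tail of 1 descent step not counted)

6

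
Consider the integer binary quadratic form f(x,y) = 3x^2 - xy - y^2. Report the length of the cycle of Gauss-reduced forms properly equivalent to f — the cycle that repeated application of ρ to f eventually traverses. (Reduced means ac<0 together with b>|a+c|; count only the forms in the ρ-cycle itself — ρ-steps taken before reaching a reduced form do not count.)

D = 13, ⌊√D⌋ = 3
descent: ρ → (-1,3,1)  [lands on river]
river: ρ → (1,3,-1)
ρ-cycle length = 2 (tail of 1 descent step not counted)

2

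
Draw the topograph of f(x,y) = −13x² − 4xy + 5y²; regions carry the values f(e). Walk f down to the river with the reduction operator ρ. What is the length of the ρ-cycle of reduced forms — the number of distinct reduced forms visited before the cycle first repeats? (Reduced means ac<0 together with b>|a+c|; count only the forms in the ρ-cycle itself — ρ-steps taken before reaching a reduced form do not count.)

D = 276, ⌊√D⌋ = 16
descent: ρ → (5,14,-4)  [lands on river]
river: ρ → (-4,10,11)
river: ρ → (11,12,-3)
river: ρ → (-3,12,11)
river: ρ → (11,10,-4)
river: ρ → (-4,14,5)
river: ρ → (5,16,-1)
river: ρ → (-1,16,5)
ρ-cycle length = 8 (tail of 1 descent step not counted)

8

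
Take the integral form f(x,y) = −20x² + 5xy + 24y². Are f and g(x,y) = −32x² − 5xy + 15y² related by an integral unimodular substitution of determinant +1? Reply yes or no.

D₁ = 1945, D₂ = 1945
river cycle of f (length 26): (24, 43, -1), (-1, 43, 24), (24, 5, -20), (-20, 35, 9), (9, 37, -16), (-16, 27, 19), (19, 11, -24), (-24, 37, 6), (6, 35, -30), (-30, 25, 11), … (16 more)
river cycle of g (length 26): (15, 35, -12), (-12, 37, 12), (12, 35, -15), (-15, 25, 22), (22, 19, -18), (-18, 17, 23), (23, 29, -12), (-12, 43, 2), (2, 41, -33), (-33, 25, 10), … (16 more)
cycles differ ⇒ inequivalent

no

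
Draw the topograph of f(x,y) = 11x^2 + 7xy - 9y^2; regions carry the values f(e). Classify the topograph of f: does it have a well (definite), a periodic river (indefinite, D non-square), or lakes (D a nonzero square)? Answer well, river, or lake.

D = b²−4ac = 7² − 4·11·(-9) = 445
D > 0 non-square ⇒ indefinite ⇒ periodic river

river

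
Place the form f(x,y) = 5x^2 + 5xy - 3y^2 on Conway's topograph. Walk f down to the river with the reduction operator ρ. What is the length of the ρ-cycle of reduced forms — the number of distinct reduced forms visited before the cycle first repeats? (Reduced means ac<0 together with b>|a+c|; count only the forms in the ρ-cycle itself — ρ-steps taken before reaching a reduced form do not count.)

D = 85, ⌊√D⌋ = 9
river: ρ → (-3,7,3)
river: ρ → (3,5,-5)
river: ρ → (-5,5,3)
river: ρ → (3,7,-3)
river: ρ → (-3,5,5)
river: ρ → (5,5,-3)
ρ-cycle length = 6 (tail of 0 descent steps not counted)

6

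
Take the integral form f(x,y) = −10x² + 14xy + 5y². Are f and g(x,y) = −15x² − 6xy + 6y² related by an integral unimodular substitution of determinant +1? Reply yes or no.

D₁ = 396, D₂ = 396
river cycle of f (length 4): (5, 16, -7), (-7, 12, 9), (9, 6, -10), (-10, 14, 5)
river cycle of g (length 2): (6, 18, -3), (-3, 18, 6)
cycles differ ⇒ inequivalent

no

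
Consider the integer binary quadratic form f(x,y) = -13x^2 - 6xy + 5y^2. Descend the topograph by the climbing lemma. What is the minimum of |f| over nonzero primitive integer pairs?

descent: ρ → (5,16,-2)  [lands on river]
river: ρ → (-2,16,5)
river: ρ → (5,14,-5)
river: ρ → (-5,16,2)
river: ρ → (2,16,-5)
river: ρ → (-5,14,5)
closes: descent 1, river 6
min |a| on river = 2

2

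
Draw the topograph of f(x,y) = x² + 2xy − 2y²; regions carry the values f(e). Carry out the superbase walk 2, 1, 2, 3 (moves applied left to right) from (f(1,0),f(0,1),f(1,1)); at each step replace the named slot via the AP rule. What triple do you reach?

start (1,-2,1) = (f(1,0),f(0,1),f(1,1))
replace slot 2: 2·(1+1) − (-2) = 6 → (1,6,1)
replace slot 1: 2·(6+1) − 1 = 13 → (13,6,1)
replace slot 2: 2·(13+1) − 6 = 22 → (13,22,1)
replace slot 3: 2·(13+22) − 1 = 69 → (13,22,69)

13,22,69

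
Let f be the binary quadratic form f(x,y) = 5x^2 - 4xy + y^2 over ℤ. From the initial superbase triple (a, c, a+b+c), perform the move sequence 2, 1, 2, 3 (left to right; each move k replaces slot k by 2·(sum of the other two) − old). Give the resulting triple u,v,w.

start (5,1,2) = (f(1,0),f(0,1),f(1,1))
replace slot 2: 2·(5+2) − 1 = 13 → (5,13,2)
replace slot 1: 2·(13+2) − 5 = 25 → (25,13,2)
replace slot 2: 2·(25+2) − 13 = 41 → (25,41,2)
replace slot 3: 2·(25+41) − 2 = 130 → (25,41,130)

25,41,130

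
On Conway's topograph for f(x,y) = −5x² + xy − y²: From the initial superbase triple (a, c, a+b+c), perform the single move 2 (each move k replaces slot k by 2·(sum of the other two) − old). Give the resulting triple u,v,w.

start (-5,-1,-5) = (f(1,0),f(0,1),f(1,1))
replace slot 2: 2·((-5)+(-5)) − (-1) = -19 → (-5,-19,-5)

-5,-19,-5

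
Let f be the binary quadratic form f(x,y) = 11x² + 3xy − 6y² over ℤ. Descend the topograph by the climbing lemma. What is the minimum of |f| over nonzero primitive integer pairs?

descent: ρ → (-6,9,8)  [lands on river]
river: ρ → (8,7,-7)
river: ρ → (-7,7,8)
river: ρ → (8,9,-6)
river: ρ → (-6,15,2)
river: ρ → (2,13,-13)
river: ρ → (-13,13,2)
river: ρ → (2,15,-6)
closes: descent 1, river 8
min |a| on river = 2

2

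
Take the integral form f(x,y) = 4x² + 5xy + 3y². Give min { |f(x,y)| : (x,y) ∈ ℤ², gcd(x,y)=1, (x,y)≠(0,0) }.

translate: b→-3 (≡5 mod 8), so (4,5,3)→(4,-3,2)
flip: (4,-3,2)→(2,3,4)
translate: b→-1 (≡3 mod 4), so (2,3,4)→(2,-1,3)
reduced (well bottom): (2,-1,3) with a≤c, −a<b≤a
well minimum = a = 2

2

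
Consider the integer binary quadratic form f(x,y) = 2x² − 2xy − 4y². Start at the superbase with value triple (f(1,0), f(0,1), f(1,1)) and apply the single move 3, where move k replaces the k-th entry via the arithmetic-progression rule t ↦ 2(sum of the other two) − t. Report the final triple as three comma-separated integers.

start (2,-4,-4) = (f(1,0),f(0,1),f(1,1))
replace slot 3: 2·(2+(-4)) − (-4) = 0 → (2,-4,0)

2,-4,0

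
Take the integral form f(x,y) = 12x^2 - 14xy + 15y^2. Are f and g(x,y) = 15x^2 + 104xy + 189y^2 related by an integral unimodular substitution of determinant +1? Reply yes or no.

D₁ = -524, D₂ = -524
f: translate: b→10 (≡-14 mod 24), so (12,-14,15)→(12,10,13)
f: reduced (well bottom): (12,10,13) with a≤c, −a<b≤a
g: translate: b→14 (≡104 mod 30), so (15,104,189)→(15,14,12)
g: flip: (15,14,12)→(12,-14,15)
g: translate: b→10 (≡-14 mod 24), so (12,-14,15)→(12,10,13)
g: reduced (well bottom): (12,10,13) with a≤c, −a<b≤a
reduced forms (12, 10, 13) vs (12, 10, 13) ⇒ equivalent

yes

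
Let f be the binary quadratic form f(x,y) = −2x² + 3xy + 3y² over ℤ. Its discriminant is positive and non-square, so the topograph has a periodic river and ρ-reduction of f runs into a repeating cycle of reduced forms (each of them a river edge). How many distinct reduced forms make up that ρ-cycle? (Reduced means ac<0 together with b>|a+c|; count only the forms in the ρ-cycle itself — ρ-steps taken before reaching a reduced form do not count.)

D = 33, ⌊√D⌋ = 5
river: ρ → (3,3,-2)
river: ρ → (-2,5,1)
river: ρ → (1,5,-2)
river: ρ → (-2,3,3)
ρ-cycle length = 4 (tail of 0 descent steps not counted)

4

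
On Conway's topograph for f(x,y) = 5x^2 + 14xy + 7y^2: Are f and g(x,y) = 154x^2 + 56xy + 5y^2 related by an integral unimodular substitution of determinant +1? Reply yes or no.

D₁ = 56, D₂ = 56
river cycle of f (length 4): (-2, 4, 5), (5, 6, -1), (-1, 6, 5), (5, 4, -2)
river cycle of g (length 4): (5, 4, -2), (-2, 4, 5), (5, 6, -1), (-1, 6, 5)
cycles coincide ⇒ equivalent

yes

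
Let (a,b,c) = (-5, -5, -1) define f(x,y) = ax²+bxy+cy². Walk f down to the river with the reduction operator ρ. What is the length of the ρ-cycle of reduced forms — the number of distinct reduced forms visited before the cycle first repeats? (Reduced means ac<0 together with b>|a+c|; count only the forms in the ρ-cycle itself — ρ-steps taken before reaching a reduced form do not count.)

D = 5, ⌊√D⌋ = 2
descent: ρ → (-1,1,1)  [lands on river]
river: ρ → (1,1,-1)
ρ-cycle length = 2 (tail of 1 descent step not counted)

2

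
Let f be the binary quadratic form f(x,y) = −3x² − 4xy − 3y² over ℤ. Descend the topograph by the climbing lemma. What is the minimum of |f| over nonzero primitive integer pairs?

translate: b→-2 (≡4 mod 6), so (3,4,3)→(3,-2,2)
flip: (3,-2,2)→(2,2,3)
reduced (well bottom): (2,2,3) with a≤c, −a<b≤a
well minimum |f| = |-2| = 2 (negative-definite)

2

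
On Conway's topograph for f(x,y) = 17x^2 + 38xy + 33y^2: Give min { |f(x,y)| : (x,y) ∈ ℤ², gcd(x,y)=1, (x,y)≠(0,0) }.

translate: b→4 (≡38 mod 34), so (17,38,33)→(17,4,12)
flip: (17,4,12)→(12,-4,17)
reduced (well bottom): (12,-4,17) with a≤c, −a<b≤a
well minimum = a = 12

12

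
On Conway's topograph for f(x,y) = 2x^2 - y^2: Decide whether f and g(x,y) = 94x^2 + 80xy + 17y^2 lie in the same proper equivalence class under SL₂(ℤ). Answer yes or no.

D₁ = 8, D₂ = 8
river cycle of f (length 2): (-1, 2, 1), (1, 2, -1)
river cycle of g (length 2): (-1, 2, 1), (1, 2, -1)
cycles coincide ⇒ equivalent

yes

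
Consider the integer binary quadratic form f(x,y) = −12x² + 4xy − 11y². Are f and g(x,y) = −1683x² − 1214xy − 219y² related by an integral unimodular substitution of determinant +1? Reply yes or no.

D₁ = -512, D₂ = -512
f is negative-definite; reduce −f:
−f: flip: (12,-4,11)→(11,4,12)
−f: reduced (well bottom): (11,4,12) with a≤c, −a<b≤a
flip sign back: reduced form of f is (-11,-4,-12)
g is negative-definite; reduce −g:
−g: flip: (1683,1214,219)→(219,-1214,1683)
−g: translate: b→100 (≡-1214 mod 438), so (219,-1214,1683)→(219,100,12)
−g: flip: (219,100,12)→(12,-100,219)
−g: translate: b→-4 (≡-100 mod 24), so (12,-100,219)→(12,-4,11)
−g: flip: (12,-4,11)→(11,4,12)
−g: reduced (well bottom): (11,4,12) with a≤c, −a<b≤a
flip sign back: reduced form of g is (-11,-4,-12)
reduced forms (-11, -4, -12) vs (-11, -4, -12) ⇒ equivalent

yes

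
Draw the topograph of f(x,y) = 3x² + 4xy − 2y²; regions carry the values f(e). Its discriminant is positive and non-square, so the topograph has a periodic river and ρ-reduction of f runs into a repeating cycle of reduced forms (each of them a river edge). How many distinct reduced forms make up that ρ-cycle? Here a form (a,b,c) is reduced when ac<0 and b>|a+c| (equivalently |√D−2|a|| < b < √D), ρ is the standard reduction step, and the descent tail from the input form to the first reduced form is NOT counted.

D = 40, ⌊√D⌋ = 6
river: ρ → (-2,4,3)
river: ρ → (3,2,-3)
river: ρ → (-3,4,2)
river: ρ → (2,4,-3)
river: ρ → (-3,2,3)
river: ρ → (3,4,-2)
ρ-cycle length = 6 (tail of 0 descent steps not counted)

6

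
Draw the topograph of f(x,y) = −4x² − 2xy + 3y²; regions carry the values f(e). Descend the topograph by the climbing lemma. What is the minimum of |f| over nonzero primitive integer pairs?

descent: ρ → (3,2,-4)  [lands on river]
river: ρ → (-4,6,1)
river: ρ → (1,6,-4)
river: ρ → (-4,2,3)
river: ρ → (3,4,-3)
river: ρ → (-3,2,4)
river: ρ → (4,6,-1)
river: ρ → (-1,6,4)
river: ρ → (4,2,-3)
river: ρ → (-3,4,3)
closes: descent 1, river 10
min |a| on river = 1

1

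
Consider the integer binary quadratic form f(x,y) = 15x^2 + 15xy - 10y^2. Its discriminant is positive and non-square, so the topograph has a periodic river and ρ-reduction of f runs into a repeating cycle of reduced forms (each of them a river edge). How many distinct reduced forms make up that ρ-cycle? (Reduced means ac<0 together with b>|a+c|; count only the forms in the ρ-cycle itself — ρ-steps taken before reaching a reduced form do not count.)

D = 825, ⌊√D⌋ = 28
river: ρ → (-10,25,5)
river: ρ → (5,25,-10)
river: ρ → (-10,15,15)
river: ρ → (15,15,-10)
ρ-cycle length = 4 (tail of 0 descent steps not counted)

4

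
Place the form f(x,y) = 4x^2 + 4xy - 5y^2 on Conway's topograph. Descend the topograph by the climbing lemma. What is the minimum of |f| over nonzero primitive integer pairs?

river: ρ → (-5,6,3)
river: ρ → (3,6,-5)
river: ρ → (-5,4,4)
river: ρ → (4,4,-5)
closes: descent 0, river 4
min |a| on river = 3

3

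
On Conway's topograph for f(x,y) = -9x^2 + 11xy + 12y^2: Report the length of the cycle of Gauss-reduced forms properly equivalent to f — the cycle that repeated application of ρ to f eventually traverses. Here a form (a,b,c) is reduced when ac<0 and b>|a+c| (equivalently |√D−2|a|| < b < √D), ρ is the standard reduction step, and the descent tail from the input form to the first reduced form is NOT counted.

D = 553, ⌊√D⌋ = 23
river: ρ → (12,13,-8)
river: ρ → (-8,19,6)
river: ρ → (6,17,-11)
river: ρ → (-11,5,12)
river: ρ → (12,19,-4)
river: ρ → (-4,21,7)
river: ρ → (7,21,-4)
river: ρ → (-4,19,12)
river: ρ → (12,5,-11)
river: ρ → (-11,17,6)
river: ρ → (6,19,-8)
river: ρ → (-8,13,12)
river: ρ → (12,11,-9)
river: ρ → (-9,7,14)
river: ρ → (14,21,-2)
river: ρ → (-2,23,3)
river: ρ → (3,19,-16)
river: ρ → (-16,13,6)
river: ρ → (6,23,-1)
river: ρ → (-1,23,6)
river: ρ → (6,13,-16)
river: ρ → (-16,19,3)
river: ρ → (3,23,-2)
river: ρ → (-2,21,14)
river: ρ → (14,7,-9)
river: ρ → (-9,11,12)
ρ-cycle length = 26 (tail of 0 descent steps not counted)

26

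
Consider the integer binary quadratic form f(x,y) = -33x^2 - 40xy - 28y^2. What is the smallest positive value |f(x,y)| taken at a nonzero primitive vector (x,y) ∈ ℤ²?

translate: b→-26 (≡40 mod 66), so (33,40,28)→(33,-26,21)
flip: (33,-26,21)→(21,26,33)
translate: b→-16 (≡26 mod 42), so (21,26,33)→(21,-16,28)
reduced (well bottom): (21,-16,28) with a≤c, −a<b≤a
well minimum |f| = |-21| = 21 (negative-definite)

21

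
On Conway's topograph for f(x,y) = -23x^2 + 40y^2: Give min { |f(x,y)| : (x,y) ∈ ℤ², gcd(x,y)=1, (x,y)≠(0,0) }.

descent: ρ → (40,0,-23)
descent: ρ → (-23,46,17)  [lands on river]
river: ρ → (17,56,-8)
river: ρ → (-8,56,17)
river: ρ → (17,46,-23)
closes: descent 2, river 4
min |a| on river = 8

8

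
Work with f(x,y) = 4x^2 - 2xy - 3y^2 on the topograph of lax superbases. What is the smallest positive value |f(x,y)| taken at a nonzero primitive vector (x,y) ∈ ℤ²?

descent: ρ → (-3,2,4)  [lands on river]
river: ρ → (4,6,-1)
river: ρ → (-1,6,4)
river: ρ → (4,2,-3)
river: ρ → (-3,4,3)
river: ρ → (3,2,-4)
river: ρ → (-4,6,1)
river: ρ → (1,6,-4)
river: ρ → (-4,2,3)
river: ρ → (3,4,-3)
closes: descent 1, river 10
min |a| on river = 1

1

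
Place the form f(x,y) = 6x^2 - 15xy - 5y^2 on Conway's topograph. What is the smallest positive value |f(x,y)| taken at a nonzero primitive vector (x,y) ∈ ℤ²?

descent: ρ → (-5,15,6)  [lands on river]
river: ρ → (6,9,-11)
river: ρ → (-11,13,4)
river: ρ → (4,11,-14)
river: ρ → (-14,17,1)
river: ρ → (1,17,-14)
river: ρ → (-14,11,4)
river: ρ → (4,13,-11)
river: ρ → (-11,9,6)
river: ρ → (6,15,-5)
closes: descent 1, river 10
min |a| on river = 1

1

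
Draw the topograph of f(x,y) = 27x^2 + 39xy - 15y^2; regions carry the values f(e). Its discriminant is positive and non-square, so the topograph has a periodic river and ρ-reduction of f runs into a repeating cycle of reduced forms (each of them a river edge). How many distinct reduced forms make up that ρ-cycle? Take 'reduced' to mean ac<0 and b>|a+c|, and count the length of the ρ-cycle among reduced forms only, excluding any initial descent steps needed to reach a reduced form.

D = 3141, ⌊√D⌋ = 56
river: ρ → (-15,51,9)
river: ρ → (9,39,-45)
river: ρ → (-45,51,3)
river: ρ → (3,51,-45)
river: ρ → (-45,39,9)
river: ρ → (9,51,-15)
river: ρ → (-15,39,27)
river: ρ → (27,15,-27)
river: ρ → (-27,39,15)
river: ρ → (15,51,-9)
river: ρ → (-9,39,45)
river: ρ → (45,51,-3)
river: ρ → (-3,51,45)
river: ρ → (45,39,-9)
river: ρ → (-9,51,15)
river: ρ → (15,39,-27)
river: ρ → (-27,15,27)
river: ρ → (27,39,-15)
ρ-cycle length = 18 (tail of 0 descent steps not counted)

18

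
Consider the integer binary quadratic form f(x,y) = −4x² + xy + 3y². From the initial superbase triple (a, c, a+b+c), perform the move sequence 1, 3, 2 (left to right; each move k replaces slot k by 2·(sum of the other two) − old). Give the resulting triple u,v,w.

start (-4,3,0) = (f(1,0),f(0,1),f(1,1))
replace slot 1: 2·(3+0) − (-4) = 10 → (10,3,0)
replace slot 3: 2·(10+3) − 0 = 26 → (10,3,26)
replace slot 2: 2·(10+26) − 3 = 69 → (10,69,26)

10,69,26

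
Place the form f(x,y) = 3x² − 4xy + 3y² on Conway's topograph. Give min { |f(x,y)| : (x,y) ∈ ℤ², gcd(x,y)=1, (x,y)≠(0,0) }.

translate: b→2 (≡-4 mod 6), so (3,-4,3)→(3,2,2)
flip: (3,2,2)→(2,-2,3)
translate: b→2 (≡-2 mod 4), so (2,-2,3)→(2,2,3)
reduced (well bottom): (2,2,3) with a≤c, −a<b≤a
well minimum = a = 2

2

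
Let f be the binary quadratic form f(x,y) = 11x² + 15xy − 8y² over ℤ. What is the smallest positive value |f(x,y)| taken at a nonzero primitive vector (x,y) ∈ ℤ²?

river: ρ → (-8,17,9)
river: ρ → (9,19,-6)
river: ρ → (-6,17,12)
river: ρ → (12,7,-11)
river: ρ → (-11,15,8)
river: ρ → (8,17,-9)
river: ρ → (-9,19,6)
river: ρ → (6,17,-12)
river: ρ → (-12,7,11)
river: ρ → (11,15,-8)
closes: descent 0, river 10
min |a| on river = 6

6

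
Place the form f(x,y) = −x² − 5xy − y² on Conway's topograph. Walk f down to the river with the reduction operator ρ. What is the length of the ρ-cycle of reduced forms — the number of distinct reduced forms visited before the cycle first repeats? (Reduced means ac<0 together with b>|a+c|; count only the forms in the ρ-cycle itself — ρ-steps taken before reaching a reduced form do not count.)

D = 21, ⌊√D⌋ = 4
descent: ρ → (-1,3,3)  [lands on river]
river: ρ → (3,3,-1)
ρ-cycle length = 2 (tail of 1 descent step not counted)

2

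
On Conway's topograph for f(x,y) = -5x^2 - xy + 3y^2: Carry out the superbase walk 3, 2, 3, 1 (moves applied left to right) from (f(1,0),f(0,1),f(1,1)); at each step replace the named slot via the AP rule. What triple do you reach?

start (-5,3,-3) = (f(1,0),f(0,1),f(1,1))
replace slot 3: 2·((-5)+3) − (-3) = -1 → (-5,3,-1)
replace slot 2: 2·((-5)+(-1)) − 3 = -15 → (-5,-15,-1)
replace slot 3: 2·((-5)+(-15)) − (-1) = -39 → (-5,-15,-39)
replace slot 1: 2·((-15)+(-39)) − (-5) = -103 → (-103,-15,-39)

-103,-15,-39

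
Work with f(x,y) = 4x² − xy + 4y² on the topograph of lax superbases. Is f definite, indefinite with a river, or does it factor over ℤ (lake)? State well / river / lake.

D = b²−4ac = (-1)² − 4·4·4 = -63
D < 0 ⇒ definite ⇒ every region one sign ⇒ single well

well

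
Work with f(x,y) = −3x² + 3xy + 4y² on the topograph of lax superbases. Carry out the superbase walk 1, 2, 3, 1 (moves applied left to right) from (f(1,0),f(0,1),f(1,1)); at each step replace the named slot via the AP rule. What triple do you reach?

start (-3,4,4) = (f(1,0),f(0,1),f(1,1))
replace slot 1: 2·(4+4) − (-3) = 19 → (19,4,4)
replace slot 2: 2·(19+4) − 4 = 42 → (19,42,4)
replace slot 3: 2·(19+42) − 4 = 118 → (19,42,118)
replace slot 1: 2·(42+118) − 19 = 301 → (301,42,118)

301,42,118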